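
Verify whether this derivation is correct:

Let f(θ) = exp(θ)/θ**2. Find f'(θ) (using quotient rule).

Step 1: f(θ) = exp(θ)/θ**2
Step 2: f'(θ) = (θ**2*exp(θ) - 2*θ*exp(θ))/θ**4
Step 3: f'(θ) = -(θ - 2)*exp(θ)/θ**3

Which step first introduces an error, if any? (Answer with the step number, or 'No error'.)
Step 3

Step 3 is incorrect due to a sign flip.
The step shows: -(θ - 2)*exp(θ)/θ**3
The correct value should be: (θ - 2)*exp(θ)/θ**3

Explanation: The sign of the whole expression was flipped: the term (θ - 2)*exp(θ)/θ**3 was incorrectly written as -(θ - 2)*exp(θ)/θ**3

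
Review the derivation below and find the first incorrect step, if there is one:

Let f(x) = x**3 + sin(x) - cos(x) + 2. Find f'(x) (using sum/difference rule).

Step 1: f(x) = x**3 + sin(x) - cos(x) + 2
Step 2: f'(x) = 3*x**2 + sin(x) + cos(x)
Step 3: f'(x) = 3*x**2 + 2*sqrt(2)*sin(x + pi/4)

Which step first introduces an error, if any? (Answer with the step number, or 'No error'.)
Step 3

Step 3 is incorrect due to a wrong exponent.
The step shows: 3*x**2 + 2*sqrt(2)*sin(x + pi/4)
The correct value should be: 3*x**2 + sqrt(2)*sin(x + pi/4)

Explanation: The exponent 1/2 on 2 was incorrectly written as 3/2: the term sqrt(2)*sin(x + pi/4) was incorrectly written as 2*sqrt(2)*sin(x + pi/4)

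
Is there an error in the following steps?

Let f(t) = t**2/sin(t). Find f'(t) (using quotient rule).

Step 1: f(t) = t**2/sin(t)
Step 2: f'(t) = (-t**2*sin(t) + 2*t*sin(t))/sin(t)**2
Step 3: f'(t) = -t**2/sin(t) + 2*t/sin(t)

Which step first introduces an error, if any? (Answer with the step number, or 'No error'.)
Step 2

Step 2 is incorrect due to a wrong trig function.
The step shows: (-t**2*sin(t) + 2*t*sin(t))/sin(t)**2
The correct value should be: (-t**2*cos(t) + 2*t*sin(t))/sin(t)**2

Explanation: cos(t) was incorrectly written as sin(t): the term (-t**2*cos(t) + 2*t*sin(t))/sin(t)**2 was incorrectly written as (-t**2*sin(t) + 2*t*sin(t))/sin(t)**2
The later steps are derived from this incorrect expression, so the error originates in Step 2.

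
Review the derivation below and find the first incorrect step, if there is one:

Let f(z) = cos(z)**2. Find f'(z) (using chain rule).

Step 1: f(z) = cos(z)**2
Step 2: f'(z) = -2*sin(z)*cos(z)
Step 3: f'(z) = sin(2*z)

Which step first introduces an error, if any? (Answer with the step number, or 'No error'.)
Step 3

Step 3 is incorrect due to a sign flip.
The step shows: sin(2*z)
The correct value should be: -sin(2*z)

Explanation: The sign of the whole expression was flipped: the term -sin(2*z) was incorrectly written as sin(2*z)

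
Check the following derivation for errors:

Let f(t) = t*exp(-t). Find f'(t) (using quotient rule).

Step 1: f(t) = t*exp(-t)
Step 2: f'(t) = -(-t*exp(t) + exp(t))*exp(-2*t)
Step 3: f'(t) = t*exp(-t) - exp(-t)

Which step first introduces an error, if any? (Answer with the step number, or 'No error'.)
Step 2

Step 2 is incorrect due to a sign flip.
The step shows: -(-t*exp(t) + exp(t))*exp(-2*t)
The correct value should be: (-t*exp(t) + exp(t))*exp(-2*t)

Explanation: The sign of the whole expression was flipped: the term (-t*exp(t) + exp(t))*exp(-2*t) was incorrectly written as -(-t*exp(t) + exp(t))*exp(-2*t)
The later steps are derived from this incorrect expression, so the error originates in Step 2.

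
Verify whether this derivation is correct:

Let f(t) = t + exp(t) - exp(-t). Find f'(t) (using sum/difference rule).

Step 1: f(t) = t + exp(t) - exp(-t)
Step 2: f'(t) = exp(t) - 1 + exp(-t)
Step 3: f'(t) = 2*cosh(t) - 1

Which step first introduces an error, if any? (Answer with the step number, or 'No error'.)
Step 2

Step 2 is incorrect due to a sign flip.
The step shows: exp(t) - 1 + exp(-t)
The correct value should be: exp(t) + 1 + exp(-t)

Explanation: The sign of one term was flipped: the term 1 was incorrectly written as -1
The later steps are derived from this incorrect expression, so the error originates in Step 2.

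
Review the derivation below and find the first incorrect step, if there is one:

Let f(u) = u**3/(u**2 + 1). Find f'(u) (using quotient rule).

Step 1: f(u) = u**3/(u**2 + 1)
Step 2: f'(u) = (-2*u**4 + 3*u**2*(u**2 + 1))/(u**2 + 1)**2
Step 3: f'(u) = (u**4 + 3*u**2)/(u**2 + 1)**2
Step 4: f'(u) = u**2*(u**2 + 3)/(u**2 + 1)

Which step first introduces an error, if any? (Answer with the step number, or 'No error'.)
Step 4

Step 4 is incorrect due to a wrong exponent.
The step shows: u**2*(u**2 + 3)/(u**2 + 1)
The correct value should be: u**2*(u**2 + 3)/(u**2 + 1)**2

Explanation: The exponent -2 on u**2 + 1 was incorrectly written as -1: the term u**2*(u**2 + 3)/(u**2 + 1)**2 was incorrectly written as u**2*(u**2 + 3)/(u**2 + 1)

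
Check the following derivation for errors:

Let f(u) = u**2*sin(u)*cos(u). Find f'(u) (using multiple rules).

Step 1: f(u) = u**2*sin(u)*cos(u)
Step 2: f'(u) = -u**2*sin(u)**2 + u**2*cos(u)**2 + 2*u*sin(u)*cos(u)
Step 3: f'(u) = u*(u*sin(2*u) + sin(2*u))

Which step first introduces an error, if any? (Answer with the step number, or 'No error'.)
Step 3

Step 3 is incorrect due to a wrong trig function.
The step shows: u*(u*sin(2*u) + sin(2*u))
The correct value should be: u*(u*cos(2*u) + sin(2*u))

Explanation: cos(2*u) was incorrectly written as sin(2*u): the term u*(u*cos(2*u) + sin(2*u)) was incorrectly written as u*(u*sin(2*u) + sin(2*u))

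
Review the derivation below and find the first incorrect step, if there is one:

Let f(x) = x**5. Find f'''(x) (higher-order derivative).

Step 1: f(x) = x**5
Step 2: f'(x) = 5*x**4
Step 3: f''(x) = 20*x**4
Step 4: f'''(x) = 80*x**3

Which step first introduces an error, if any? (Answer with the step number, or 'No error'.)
Step 3

Step 3 is incorrect due to a wrong exponent.
The step shows: 20*x**4
The correct value should be: 20*x**3

Explanation: The exponent 3 on x was incorrectly written as 4: the term 20*x**3 was incorrectly written as 20*x**4
The later steps are derived from this incorrect expression, so the error originates in Step 3.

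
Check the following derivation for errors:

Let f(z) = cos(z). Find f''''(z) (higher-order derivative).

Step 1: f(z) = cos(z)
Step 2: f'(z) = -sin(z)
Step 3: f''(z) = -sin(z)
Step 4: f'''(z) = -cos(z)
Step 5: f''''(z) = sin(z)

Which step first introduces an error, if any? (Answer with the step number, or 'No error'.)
Step 3

Step 3 is incorrect due to a wrong trig function.
The step shows: -sin(z)
The correct value should be: -cos(z)

Explanation: cos(z) was incorrectly written as sin(z): the term -cos(z) was incorrectly written as -sin(z)
The later steps are derived from this incorrect expression, so the error originates in Step 3.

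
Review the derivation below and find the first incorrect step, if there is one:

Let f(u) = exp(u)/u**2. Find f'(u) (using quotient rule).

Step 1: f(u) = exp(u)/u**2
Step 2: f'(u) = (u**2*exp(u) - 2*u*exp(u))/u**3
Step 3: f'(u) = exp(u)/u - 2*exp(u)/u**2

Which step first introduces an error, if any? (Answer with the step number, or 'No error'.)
Step 2

Step 2 is incorrect due to a wrong exponent.
The step shows: (u**2*exp(u) - 2*u*exp(u))/u**3
The correct value should be: (u**2*exp(u) - 2*u*exp(u))/u**4

Explanation: The exponent -4 on u was incorrectly written as -3: the term (u**2*exp(u) - 2*u*exp(u))/u**4 was incorrectly written as (u**2*exp(u) - 2*u*exp(u))/u**3
The later steps are derived from this incorrect expression, so the error originates in Step 2.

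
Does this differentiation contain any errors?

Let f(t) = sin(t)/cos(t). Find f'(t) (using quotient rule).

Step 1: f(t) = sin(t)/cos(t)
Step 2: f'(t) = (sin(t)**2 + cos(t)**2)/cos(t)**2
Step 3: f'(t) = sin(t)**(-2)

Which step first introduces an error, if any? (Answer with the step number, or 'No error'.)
Step 3

Step 3 is incorrect due to a wrong trig function.
The step shows: sin(t)**(-2)
The correct value should be: cos(t)**(-2)

Explanation: cos(t) was incorrectly written as sin(t): the term cos(t)**(-2) was incorrectly written as sin(t)**(-2)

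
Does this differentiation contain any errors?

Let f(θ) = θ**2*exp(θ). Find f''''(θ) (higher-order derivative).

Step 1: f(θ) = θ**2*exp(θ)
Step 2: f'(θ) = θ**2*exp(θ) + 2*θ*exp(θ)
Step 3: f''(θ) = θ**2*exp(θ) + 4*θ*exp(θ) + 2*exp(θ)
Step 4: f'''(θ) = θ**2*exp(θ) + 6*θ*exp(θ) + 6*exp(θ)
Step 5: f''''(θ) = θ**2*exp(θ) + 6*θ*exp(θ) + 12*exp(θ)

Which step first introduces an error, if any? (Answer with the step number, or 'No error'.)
Step 5

Step 5 is incorrect due to a wrong coefficient.
The step shows: θ**2*exp(θ) + 6*θ*exp(θ) + 12*exp(θ)
The correct value should be: θ**2*exp(θ) + 8*θ*exp(θ) + 12*exp(θ)

Explanation: The coefficient 8 was incorrectly written as 6: the term 8*θ*exp(θ) was incorrectly written as 6*θ*exp(θ)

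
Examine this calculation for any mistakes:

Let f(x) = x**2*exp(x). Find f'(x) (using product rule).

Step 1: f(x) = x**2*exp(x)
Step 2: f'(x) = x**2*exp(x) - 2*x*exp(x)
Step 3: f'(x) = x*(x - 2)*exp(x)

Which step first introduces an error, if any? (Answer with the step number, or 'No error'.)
Step 2

Step 2 is incorrect due to a sign flip.
The step shows: x**2*exp(x) - 2*x*exp(x)
The correct value should be: x**2*exp(x) + 2*x*exp(x)

Explanation: The sign of one term was flipped: the term 2*x*exp(x) was incorrectly written as -2*x*exp(x)
The later steps are derived from this incorrect expression, so the error originates in Step 2.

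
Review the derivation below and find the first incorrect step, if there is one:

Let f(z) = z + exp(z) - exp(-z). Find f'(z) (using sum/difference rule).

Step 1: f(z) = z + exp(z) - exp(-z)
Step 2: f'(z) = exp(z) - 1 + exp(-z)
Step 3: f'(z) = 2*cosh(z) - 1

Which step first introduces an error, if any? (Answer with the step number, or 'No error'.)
Step 2

Step 2 is incorrect due to a sign flip.
The step shows: exp(z) - 1 + exp(-z)
The correct value should be: exp(z) + 1 + exp(-z)

Explanation: The sign of one term was flipped: the term 1 was incorrectly written as -1
The later steps are derived from this incorrect expression, so the error originates in Step 2.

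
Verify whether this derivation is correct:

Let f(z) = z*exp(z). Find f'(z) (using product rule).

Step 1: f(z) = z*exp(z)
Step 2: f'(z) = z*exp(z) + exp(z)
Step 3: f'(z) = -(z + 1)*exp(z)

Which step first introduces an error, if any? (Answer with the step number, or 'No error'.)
Step 3

Step 3 is incorrect due to a sign flip.
The step shows: -(z + 1)*exp(z)
The correct value should be: (z + 1)*exp(z)

Explanation: The sign of the whole expression was flipped: the term (z + 1)*exp(z) was incorrectly written as -(z + 1)*exp(z)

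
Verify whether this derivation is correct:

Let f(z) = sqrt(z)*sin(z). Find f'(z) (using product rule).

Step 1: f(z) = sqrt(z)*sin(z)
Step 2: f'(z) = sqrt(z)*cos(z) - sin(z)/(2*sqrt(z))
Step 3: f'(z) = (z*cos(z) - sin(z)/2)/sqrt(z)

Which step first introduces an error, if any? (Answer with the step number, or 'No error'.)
Step 2

Step 2 is incorrect due to a sign flip.
The step shows: sqrt(z)*cos(z) - sin(z)/(2*sqrt(z))
The correct value should be: sqrt(z)*cos(z) + sin(z)/(2*sqrt(z))

Explanation: The sign of one term was flipped: the term sin(z)/(2*sqrt(z)) was incorrectly written as -sin(z)/(2*sqrt(z))
The later steps are derived from this incorrect expression, so the error originates in Step 2.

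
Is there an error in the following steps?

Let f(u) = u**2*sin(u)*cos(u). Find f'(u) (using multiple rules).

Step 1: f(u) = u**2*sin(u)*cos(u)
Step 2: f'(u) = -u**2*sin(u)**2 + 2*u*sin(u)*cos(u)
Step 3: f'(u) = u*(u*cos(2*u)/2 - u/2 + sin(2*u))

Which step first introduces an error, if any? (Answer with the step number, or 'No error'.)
Step 2

Step 2 is incorrect due to a dropped term.
The step shows: -u**2*sin(u)**2 + 2*u*sin(u)*cos(u)
The correct value should be: -u**2*sin(u)**2 + u**2*cos(u)**2 + 2*u*sin(u)*cos(u)

Explanation: A term was dropped: the term u**2*cos(u)**2 was incorrectly omitted
The later steps are derived from this incorrect expression, so the error originates in Step 2.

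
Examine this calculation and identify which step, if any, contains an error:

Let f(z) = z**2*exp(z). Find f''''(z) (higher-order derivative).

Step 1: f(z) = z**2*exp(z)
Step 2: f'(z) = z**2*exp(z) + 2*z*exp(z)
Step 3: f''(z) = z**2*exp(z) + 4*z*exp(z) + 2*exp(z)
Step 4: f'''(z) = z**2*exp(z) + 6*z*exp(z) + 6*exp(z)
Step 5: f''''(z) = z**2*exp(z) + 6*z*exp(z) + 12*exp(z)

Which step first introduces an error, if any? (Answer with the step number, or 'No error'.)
Step 5

Step 5 is incorrect due to a wrong coefficient.
The step shows: z**2*exp(z) + 6*z*exp(z) + 12*exp(z)
The correct value should be: z**2*exp(z) + 8*z*exp(z) + 12*exp(z)

Explanation: The coefficient 8 was incorrectly written as 6: the term 8*z*exp(z) was incorrectly written as 6*z*exp(z)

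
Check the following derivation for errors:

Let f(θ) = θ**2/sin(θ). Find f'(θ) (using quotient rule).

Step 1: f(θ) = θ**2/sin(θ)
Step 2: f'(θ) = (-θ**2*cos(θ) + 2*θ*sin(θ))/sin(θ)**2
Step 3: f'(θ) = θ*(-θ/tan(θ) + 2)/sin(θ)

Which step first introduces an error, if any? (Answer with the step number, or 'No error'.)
No error

All steps in this derivation are correct.
The final answer f'(θ) = θ*(-θ/tan(θ) + 2)/sin(θ) is valid.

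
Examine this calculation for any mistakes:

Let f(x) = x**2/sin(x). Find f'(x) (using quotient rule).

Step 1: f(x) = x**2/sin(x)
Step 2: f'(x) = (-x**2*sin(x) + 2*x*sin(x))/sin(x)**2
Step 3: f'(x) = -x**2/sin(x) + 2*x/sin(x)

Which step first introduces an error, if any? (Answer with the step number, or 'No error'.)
Step 2

Step 2 is incorrect due to a wrong trig function.
The step shows: (-x**2*sin(x) + 2*x*sin(x))/sin(x)**2
The correct value should be: (-x**2*cos(x) + 2*x*sin(x))/sin(x)**2

Explanation: cos(x) was incorrectly written as sin(x): the term (-x**2*cos(x) + 2*x*sin(x))/sin(x)**2 was incorrectly written as (-x**2*sin(x) + 2*x*sin(x))/sin(x)**2
The later steps are derived from this incorrect expression, so the error originates in Step 2.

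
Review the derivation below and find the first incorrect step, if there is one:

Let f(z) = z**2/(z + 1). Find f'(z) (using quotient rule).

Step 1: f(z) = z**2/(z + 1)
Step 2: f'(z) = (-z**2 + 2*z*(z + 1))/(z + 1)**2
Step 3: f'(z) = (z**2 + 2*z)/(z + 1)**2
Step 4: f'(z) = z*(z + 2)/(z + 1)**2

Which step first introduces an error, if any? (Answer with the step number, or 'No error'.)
No error

All steps in this derivation are correct.
The final answer f'(z) = z*(z + 2)/(z + 1)**2 is valid.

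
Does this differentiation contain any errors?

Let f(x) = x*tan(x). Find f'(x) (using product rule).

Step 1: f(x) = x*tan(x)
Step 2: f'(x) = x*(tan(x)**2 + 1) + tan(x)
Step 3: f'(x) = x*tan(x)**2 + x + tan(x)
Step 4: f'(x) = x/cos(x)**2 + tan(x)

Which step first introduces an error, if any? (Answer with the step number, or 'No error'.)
No error

All steps in this derivation are correct.
The final answer f'(x) = x/cos(x)**2 + tan(x) is valid.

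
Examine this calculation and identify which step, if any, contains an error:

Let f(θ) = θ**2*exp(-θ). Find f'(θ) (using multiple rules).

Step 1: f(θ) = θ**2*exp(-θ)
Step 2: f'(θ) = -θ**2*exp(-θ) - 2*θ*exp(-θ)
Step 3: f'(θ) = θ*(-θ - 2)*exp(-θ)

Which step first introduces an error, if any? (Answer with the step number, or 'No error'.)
Step 2

Step 2 is incorrect due to a sign flip.
The step shows: -θ**2*exp(-θ) - 2*θ*exp(-θ)
The correct value should be: -θ**2*exp(-θ) + 2*θ*exp(-θ)

Explanation: The sign of one term was flipped: the term 2*θ*exp(-θ) was incorrectly written as -2*θ*exp(-θ)
The later steps are derived from this incorrect expression, so the error originates in Step 2.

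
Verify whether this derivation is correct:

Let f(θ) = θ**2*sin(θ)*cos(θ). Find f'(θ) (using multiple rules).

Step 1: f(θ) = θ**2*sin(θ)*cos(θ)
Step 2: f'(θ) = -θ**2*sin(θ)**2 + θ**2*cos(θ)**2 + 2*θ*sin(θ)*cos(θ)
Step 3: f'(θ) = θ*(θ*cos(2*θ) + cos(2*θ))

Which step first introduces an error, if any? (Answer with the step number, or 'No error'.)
Step 3

Step 3 is incorrect due to a wrong trig function.
The step shows: θ*(θ*cos(2*θ) + cos(2*θ))
The correct value should be: θ*(θ*cos(2*θ) + sin(2*θ))

Explanation: sin(2*θ) was incorrectly written as cos(2*θ): the term θ*(θ*cos(2*θ) + sin(2*θ)) was incorrectly written as θ*(θ*cos(2*θ) + cos(2*θ))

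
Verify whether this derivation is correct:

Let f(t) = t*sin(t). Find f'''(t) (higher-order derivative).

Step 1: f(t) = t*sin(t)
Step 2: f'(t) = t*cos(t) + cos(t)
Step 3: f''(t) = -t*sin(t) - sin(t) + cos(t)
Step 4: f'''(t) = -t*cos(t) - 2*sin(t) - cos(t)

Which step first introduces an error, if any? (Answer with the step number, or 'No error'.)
Step 2

Step 2 is incorrect due to a wrong trig function.
The step shows: t*cos(t) + cos(t)
The correct value should be: t*cos(t) + sin(t)

Explanation: sin(t) was incorrectly written as cos(t): the term sin(t) was incorrectly written as cos(t)
The later steps are derived from this incorrect expression, so the error originates in Step 2.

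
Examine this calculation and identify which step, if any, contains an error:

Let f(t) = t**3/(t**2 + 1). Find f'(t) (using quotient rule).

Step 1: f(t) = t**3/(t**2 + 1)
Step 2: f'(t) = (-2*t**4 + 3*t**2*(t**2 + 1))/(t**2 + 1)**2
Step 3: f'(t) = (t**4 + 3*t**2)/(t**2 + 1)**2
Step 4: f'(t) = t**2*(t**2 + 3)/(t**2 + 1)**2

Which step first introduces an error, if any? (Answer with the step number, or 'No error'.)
No error

All steps in this derivation are correct.
The final answer f'(t) = t**2*(t**2 + 3)/(t**2 + 1)**2 is valid.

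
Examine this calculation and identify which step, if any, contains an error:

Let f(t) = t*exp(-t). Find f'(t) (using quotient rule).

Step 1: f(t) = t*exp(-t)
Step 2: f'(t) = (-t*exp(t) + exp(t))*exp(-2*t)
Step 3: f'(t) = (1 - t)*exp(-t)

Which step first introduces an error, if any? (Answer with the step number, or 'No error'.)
No error

All steps in this derivation are correct.
The final answer f'(t) = (1 - t)*exp(-t) is valid.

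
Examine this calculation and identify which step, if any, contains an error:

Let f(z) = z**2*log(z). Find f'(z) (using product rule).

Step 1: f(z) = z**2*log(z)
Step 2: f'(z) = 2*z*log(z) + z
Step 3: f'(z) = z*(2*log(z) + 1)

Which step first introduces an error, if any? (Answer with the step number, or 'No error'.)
No error

All steps in this derivation are correct.
The final answer f'(z) = z*(2*log(z) + 1) is valid.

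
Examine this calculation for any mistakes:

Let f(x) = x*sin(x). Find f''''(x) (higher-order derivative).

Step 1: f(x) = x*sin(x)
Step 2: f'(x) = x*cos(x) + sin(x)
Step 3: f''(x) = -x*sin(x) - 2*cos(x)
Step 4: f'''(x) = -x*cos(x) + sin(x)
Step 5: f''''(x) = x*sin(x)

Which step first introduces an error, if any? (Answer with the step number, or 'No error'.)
Step 3

Step 3 is incorrect due to a sign flip.
The step shows: -x*sin(x) - 2*cos(x)
The correct value should be: -x*sin(x) + 2*cos(x)

Explanation: The sign of one term was flipped: the term 2*cos(x) was incorrectly written as -2*cos(x)
The later steps are derived from this incorrect expression, so the error originates in Step 3.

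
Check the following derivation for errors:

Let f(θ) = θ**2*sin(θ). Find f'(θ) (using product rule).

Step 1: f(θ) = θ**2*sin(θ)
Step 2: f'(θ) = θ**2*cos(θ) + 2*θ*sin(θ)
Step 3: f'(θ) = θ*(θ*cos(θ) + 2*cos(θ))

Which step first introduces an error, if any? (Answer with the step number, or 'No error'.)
Step 3

Step 3 is incorrect due to a wrong trig function.
The step shows: θ*(θ*cos(θ) + 2*cos(θ))
The correct value should be: θ*(θ*cos(θ) + 2*sin(θ))

Explanation: sin(θ) was incorrectly written as cos(θ): the term θ*(θ*cos(θ) + 2*sin(θ)) was incorrectly written as θ*(θ*cos(θ) + 2*cos(θ))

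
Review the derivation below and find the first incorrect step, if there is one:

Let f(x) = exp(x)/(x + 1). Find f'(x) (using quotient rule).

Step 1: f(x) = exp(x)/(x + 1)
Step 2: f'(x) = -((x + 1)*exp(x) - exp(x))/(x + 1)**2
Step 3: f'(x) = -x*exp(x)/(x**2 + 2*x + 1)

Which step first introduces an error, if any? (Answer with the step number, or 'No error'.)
Step 2

Step 2 is incorrect due to a sign flip.
The step shows: -((x + 1)*exp(x) - exp(x))/(x + 1)**2
The correct value should be: ((x + 1)*exp(x) - exp(x))/(x + 1)**2

Explanation: The sign of the whole expression was flipped: the term ((x + 1)*exp(x) - exp(x))/(x + 1)**2 was incorrectly written as -((x + 1)*exp(x) - exp(x))/(x + 1)**2
The later steps are derived from this incorrect expression, so the error originates in Step 2.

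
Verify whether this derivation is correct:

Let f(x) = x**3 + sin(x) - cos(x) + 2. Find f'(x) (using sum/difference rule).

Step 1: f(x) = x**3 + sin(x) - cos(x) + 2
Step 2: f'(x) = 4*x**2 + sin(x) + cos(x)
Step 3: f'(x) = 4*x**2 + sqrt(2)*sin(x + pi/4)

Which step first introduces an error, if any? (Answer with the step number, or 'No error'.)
Step 2

Step 2 is incorrect due to a wrong coefficient.
The step shows: 4*x**2 + sin(x) + cos(x)
The correct value should be: 3*x**2 + sin(x) + cos(x)

Explanation: The coefficient 3 was incorrectly written as 4: the term 3*x**2 was incorrectly written as 4*x**2
The later steps are derived from this incorrect expression, so the error originates in Step 2.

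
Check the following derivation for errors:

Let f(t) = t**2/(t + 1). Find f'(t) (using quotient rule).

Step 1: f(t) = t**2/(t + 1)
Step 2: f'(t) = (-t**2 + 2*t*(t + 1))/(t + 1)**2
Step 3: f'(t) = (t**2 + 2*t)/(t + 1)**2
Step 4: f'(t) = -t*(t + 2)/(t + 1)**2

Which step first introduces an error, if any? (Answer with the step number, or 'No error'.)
Step 4

Step 4 is incorrect due to a sign flip.
The step shows: -t*(t + 2)/(t + 1)**2
The correct value should be: t*(t + 2)/(t + 1)**2

Explanation: The sign of the whole expression was flipped: the term t*(t + 2)/(t + 1)**2 was incorrectly written as -t*(t + 2)/(t + 1)**2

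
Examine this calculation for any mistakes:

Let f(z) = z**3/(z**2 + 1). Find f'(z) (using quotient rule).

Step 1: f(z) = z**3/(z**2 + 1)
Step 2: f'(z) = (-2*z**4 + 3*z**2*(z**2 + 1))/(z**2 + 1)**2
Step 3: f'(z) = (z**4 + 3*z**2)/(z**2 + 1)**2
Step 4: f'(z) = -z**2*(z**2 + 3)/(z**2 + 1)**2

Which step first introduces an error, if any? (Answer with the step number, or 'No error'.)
Step 4

Step 4 is incorrect due to a sign flip.
The step shows: -z**2*(z**2 + 3)/(z**2 + 1)**2
The correct value should be: z**2*(z**2 + 3)/(z**2 + 1)**2

Explanation: The sign of the whole expression was flipped: the term z**2*(z**2 + 3)/(z**2 + 1)**2 was incorrectly written as -z**2*(z**2 + 3)/(z**2 + 1)**2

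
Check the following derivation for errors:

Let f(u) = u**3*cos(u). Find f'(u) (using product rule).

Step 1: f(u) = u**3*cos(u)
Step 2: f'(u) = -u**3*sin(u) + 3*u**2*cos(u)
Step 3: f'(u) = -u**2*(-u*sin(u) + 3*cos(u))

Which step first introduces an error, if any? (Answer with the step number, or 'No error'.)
Step 3

Step 3 is incorrect due to a sign flip.
The step shows: -u**2*(-u*sin(u) + 3*cos(u))
The correct value should be: u**2*(-u*sin(u) + 3*cos(u))

Explanation: The sign of the whole expression was flipped: the term u**2*(-u*sin(u) + 3*cos(u)) was incorrectly written as -u**2*(-u*sin(u) + 3*cos(u))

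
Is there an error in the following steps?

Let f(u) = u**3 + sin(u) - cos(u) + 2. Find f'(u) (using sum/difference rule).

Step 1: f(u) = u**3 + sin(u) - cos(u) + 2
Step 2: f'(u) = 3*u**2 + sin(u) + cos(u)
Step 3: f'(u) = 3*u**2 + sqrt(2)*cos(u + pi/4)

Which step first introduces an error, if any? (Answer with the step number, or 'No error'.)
Step 3

Step 3 is incorrect due to a wrong trig function.
The step shows: 3*u**2 + sqrt(2)*cos(u + pi/4)
The correct value should be: 3*u**2 + sqrt(2)*sin(u + pi/4)

Explanation: sin(u + pi/4) was incorrectly written as cos(u + pi/4): the term sqrt(2)*sin(u + pi/4) was incorrectly written as sqrt(2)*cos(u + pi/4)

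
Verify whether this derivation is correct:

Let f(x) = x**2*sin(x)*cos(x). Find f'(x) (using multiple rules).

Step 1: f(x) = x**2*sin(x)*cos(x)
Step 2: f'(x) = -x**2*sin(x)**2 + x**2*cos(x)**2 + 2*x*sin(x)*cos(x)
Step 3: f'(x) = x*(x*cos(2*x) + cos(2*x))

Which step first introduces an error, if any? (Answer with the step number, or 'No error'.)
Step 3

Step 3 is incorrect due to a wrong trig function.
The step shows: x*(x*cos(2*x) + cos(2*x))
The correct value should be: x*(x*cos(2*x) + sin(2*x))

Explanation: sin(2*x) was incorrectly written as cos(2*x): the term x*(x*cos(2*x) + sin(2*x)) was incorrectly written as x*(x*cos(2*x) + cos(2*x))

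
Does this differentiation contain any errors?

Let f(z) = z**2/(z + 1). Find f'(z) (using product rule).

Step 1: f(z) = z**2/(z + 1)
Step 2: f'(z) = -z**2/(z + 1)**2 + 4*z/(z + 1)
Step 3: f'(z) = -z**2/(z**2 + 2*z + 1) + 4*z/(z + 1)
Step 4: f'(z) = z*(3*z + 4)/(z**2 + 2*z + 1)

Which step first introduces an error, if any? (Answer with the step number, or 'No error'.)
Step 2

Step 2 is incorrect due to a wrong coefficient.
The step shows: -z**2/(z + 1)**2 + 4*z/(z + 1)
The correct value should be: -z**2/(z + 1)**2 + 2*z/(z + 1)

Explanation: The coefficient 2 was incorrectly written as 4: the term 2*z/(z + 1) was incorrectly written as 4*z/(z + 1)
The later steps are derived from this incorrect expression, so the error originates in Step 2.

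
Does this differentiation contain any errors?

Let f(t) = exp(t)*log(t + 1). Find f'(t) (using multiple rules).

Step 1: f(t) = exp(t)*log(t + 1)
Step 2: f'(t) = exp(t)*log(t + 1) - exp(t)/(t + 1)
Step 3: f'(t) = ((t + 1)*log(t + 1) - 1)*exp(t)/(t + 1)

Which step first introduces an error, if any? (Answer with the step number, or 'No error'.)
Step 2

Step 2 is incorrect due to a sign flip.
The step shows: exp(t)*log(t + 1) - exp(t)/(t + 1)
The correct value should be: exp(t)*log(t + 1) + exp(t)/(t + 1)

Explanation: The sign of one term was flipped: the term exp(t)/(t + 1) was incorrectly written as -exp(t)/(t + 1)
The later steps are derived from this incorrect expression, so the error originates in Step 2.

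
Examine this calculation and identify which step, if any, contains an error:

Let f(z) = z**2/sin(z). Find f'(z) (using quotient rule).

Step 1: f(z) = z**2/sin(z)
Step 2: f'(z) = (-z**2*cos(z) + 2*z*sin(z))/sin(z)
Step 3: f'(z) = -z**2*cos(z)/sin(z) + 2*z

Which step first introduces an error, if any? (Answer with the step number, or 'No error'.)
Step 2

Step 2 is incorrect due to a wrong exponent.
The step shows: (-z**2*cos(z) + 2*z*sin(z))/sin(z)
The correct value should be: (-z**2*cos(z) + 2*z*sin(z))/sin(z)**2

Explanation: The exponent -2 on sin(z) was incorrectly written as -1: the term (-z**2*cos(z) + 2*z*sin(z))/sin(z)**2 was incorrectly written as (-z**2*cos(z) + 2*z*sin(z))/sin(z)
The later steps are derived from this incorrect expression, so the error originates in Step 2.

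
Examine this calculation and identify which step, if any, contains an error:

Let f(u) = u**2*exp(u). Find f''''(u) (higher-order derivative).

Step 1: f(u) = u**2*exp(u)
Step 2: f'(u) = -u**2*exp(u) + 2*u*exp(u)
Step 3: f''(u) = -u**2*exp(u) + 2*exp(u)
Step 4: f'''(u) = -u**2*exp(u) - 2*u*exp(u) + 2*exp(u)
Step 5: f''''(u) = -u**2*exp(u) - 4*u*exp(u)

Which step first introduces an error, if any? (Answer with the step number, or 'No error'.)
Step 2

Step 2 is incorrect due to a sign flip.
The step shows: -u**2*exp(u) + 2*u*exp(u)
The correct value should be: u**2*exp(u) + 2*u*exp(u)

Explanation: The sign of one term was flipped: the term u**2*exp(u) was incorrectly written as -u**2*exp(u)
The later steps are derived from this incorrect expression, so the error originates in Step 2.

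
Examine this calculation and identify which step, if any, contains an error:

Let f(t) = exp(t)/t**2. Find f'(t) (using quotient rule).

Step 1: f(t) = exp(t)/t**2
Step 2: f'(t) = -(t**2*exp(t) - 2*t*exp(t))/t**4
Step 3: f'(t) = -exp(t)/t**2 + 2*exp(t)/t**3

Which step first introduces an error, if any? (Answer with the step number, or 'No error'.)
Step 2

Step 2 is incorrect due to a sign flip.
The step shows: -(t**2*exp(t) - 2*t*exp(t))/t**4
The correct value should be: (t**2*exp(t) - 2*t*exp(t))/t**4

Explanation: The sign of the whole expression was flipped: the term (t**2*exp(t) - 2*t*exp(t))/t**4 was incorrectly written as -(t**2*exp(t) - 2*t*exp(t))/t**4
The later steps are derived from this incorrect expression, so the error originates in Step 2.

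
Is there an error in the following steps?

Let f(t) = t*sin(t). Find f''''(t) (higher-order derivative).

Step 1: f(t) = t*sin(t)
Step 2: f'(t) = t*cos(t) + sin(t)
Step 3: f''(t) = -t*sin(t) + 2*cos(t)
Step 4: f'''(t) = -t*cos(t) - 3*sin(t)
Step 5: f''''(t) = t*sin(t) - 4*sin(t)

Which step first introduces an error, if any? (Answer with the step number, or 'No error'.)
Step 5

Step 5 is incorrect due to a wrong trig function.
The step shows: t*sin(t) - 4*sin(t)
The correct value should be: t*sin(t) - 4*cos(t)

Explanation: cos(t) was incorrectly written as sin(t): the term -4*cos(t) was incorrectly written as -4*sin(t)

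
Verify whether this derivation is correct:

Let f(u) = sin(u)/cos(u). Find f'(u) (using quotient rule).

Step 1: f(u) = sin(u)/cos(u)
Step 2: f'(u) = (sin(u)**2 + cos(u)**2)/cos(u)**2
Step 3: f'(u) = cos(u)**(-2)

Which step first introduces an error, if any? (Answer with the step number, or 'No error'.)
No error

All steps in this derivation are correct.
The final answer f'(u) = cos(u)**(-2) is valid.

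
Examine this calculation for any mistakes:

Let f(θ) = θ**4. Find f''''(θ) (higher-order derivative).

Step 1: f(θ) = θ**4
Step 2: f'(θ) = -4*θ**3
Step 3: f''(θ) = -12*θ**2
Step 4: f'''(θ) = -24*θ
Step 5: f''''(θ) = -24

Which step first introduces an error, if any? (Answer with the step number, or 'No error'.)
Step 2

Step 2 is incorrect due to a sign flip.
The step shows: -4*θ**3
The correct value should be: 4*θ**3

Explanation: The sign of the whole expression was flipped: the term 4*θ**3 was incorrectly written as -4*θ**3
The later steps are derived from this incorrect expression, so the error originates in Step 2.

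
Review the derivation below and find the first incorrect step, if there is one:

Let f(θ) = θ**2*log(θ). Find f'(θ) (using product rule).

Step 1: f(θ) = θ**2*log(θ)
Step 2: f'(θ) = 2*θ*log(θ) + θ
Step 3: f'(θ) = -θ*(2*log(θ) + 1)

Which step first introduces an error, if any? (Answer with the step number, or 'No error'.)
Step 3

Step 3 is incorrect due to a sign flip.
The step shows: -θ*(2*log(θ) + 1)
The correct value should be: θ*(2*log(θ) + 1)

Explanation: The sign of the whole expression was flipped: the term θ*(2*log(θ) + 1) was incorrectly written as -θ*(2*log(θ) + 1)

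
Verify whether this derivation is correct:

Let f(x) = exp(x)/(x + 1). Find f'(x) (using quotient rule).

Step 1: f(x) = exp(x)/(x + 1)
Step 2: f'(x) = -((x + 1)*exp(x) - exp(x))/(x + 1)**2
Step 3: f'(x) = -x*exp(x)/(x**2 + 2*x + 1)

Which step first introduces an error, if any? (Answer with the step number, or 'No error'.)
Step 2

Step 2 is incorrect due to a sign flip.
The step shows: -((x + 1)*exp(x) - exp(x))/(x + 1)**2
The correct value should be: ((x + 1)*exp(x) - exp(x))/(x + 1)**2

Explanation: The sign of the whole expression was flipped: the term ((x + 1)*exp(x) - exp(x))/(x + 1)**2 was incorrectly written as -((x + 1)*exp(x) - exp(x))/(x + 1)**2
The later steps are derived from this incorrect expression, so the error originates in Step 2.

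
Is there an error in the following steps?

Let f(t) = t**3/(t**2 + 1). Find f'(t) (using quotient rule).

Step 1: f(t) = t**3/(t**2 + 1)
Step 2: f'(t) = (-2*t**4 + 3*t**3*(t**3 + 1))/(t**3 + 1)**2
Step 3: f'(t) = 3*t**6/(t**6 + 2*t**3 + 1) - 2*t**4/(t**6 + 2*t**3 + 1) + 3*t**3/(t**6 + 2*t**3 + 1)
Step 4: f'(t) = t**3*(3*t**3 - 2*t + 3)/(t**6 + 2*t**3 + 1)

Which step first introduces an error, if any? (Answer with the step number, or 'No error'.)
Step 2

Step 2 is incorrect due to a wrong exponent.
The step shows: (-2*t**4 + 3*t**3*(t**3 + 1))/(t**3 + 1)**2
The correct value should be: (-2*t**4 + 3*t**2*(t**2 + 1))/(t**2 + 1)**2

Explanation: The exponent 2 on t was incorrectly written as 3: the term (-2*t**4 + 3*t**2*(t**2 + 1))/(t**2 + 1)**2 was incorrectly written as (-2*t**4 + 3*t**3*(t**3 + 1))/(t**3 + 1)**2
The later steps are derived from this incorrect expression, so the error originates in Step 2.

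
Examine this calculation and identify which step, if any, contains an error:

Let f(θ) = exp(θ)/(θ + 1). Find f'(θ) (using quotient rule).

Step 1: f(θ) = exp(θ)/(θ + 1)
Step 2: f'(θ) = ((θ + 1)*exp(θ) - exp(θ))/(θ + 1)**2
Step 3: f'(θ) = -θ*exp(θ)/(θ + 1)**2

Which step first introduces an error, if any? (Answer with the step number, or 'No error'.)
Step 3

Step 3 is incorrect due to a sign flip.
The step shows: -θ*exp(θ)/(θ + 1)**2
The correct value should be: θ*exp(θ)/(θ + 1)**2

Explanation: The sign of the whole expression was flipped: the term θ*exp(θ)/(θ + 1)**2 was incorrectly written as -θ*exp(θ)/(θ + 1)**2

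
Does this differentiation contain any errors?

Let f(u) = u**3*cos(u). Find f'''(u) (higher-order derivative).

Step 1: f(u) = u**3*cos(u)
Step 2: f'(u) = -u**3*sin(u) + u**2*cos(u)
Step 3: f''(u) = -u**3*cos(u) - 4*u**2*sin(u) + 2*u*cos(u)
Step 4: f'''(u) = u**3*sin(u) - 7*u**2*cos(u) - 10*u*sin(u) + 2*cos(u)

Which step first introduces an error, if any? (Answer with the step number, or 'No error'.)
Step 2

Step 2 is incorrect due to a wrong coefficient.
The step shows: -u**3*sin(u) + u**2*cos(u)
The correct value should be: -u**3*sin(u) + 3*u**2*cos(u)

Explanation: The coefficient 3 was incorrectly written as 1: the term 3*u**2*cos(u) was incorrectly written as u**2*cos(u)
The later steps are derived from this incorrect expression, so the error originates in Step 2.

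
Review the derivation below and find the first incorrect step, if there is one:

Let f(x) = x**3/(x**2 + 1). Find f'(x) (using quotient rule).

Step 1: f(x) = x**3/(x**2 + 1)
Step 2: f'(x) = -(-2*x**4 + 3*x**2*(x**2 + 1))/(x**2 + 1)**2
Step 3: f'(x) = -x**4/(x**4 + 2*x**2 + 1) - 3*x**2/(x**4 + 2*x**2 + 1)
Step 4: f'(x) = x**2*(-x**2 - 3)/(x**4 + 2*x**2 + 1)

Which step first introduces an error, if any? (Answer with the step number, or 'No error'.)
Step 2

Step 2 is incorrect due to a sign flip.
The step shows: -(-2*x**4 + 3*x**2*(x**2 + 1))/(x**2 + 1)**2
The correct value should be: (-2*x**4 + 3*x**2*(x**2 + 1))/(x**2 + 1)**2

Explanation: The sign of the whole expression was flipped: the term (-2*x**4 + 3*x**2*(x**2 + 1))/(x**2 + 1)**2 was incorrectly written as -(-2*x**4 + 3*x**2*(x**2 + 1))/(x**2 + 1)**2
The later steps are derived from this incorrect expression, so the error originates in Step 2.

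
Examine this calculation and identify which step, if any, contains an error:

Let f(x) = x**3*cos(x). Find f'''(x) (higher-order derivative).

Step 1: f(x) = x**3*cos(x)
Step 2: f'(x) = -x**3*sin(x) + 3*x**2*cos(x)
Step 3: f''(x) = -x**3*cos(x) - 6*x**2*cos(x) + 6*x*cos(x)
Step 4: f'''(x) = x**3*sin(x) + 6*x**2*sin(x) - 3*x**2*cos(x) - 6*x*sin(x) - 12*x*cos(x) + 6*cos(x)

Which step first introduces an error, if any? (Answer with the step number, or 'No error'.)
Step 3

Step 3 is incorrect due to a wrong trig function.
The step shows: -x**3*cos(x) - 6*x**2*cos(x) + 6*x*cos(x)
The correct value should be: -x**3*cos(x) - 6*x**2*sin(x) + 6*x*cos(x)

Explanation: sin(x) was incorrectly written as cos(x): the term -6*x**2*sin(x) was incorrectly written as -6*x**2*cos(x)
The later steps are derived from this incorrect expression, so the error originates in Step 3.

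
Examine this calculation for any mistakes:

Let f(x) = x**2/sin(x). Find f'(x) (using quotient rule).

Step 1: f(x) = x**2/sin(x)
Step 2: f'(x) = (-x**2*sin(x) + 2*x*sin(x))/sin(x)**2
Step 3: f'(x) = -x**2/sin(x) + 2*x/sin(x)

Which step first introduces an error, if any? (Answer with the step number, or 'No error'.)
Step 2

Step 2 is incorrect due to a wrong trig function.
The step shows: (-x**2*sin(x) + 2*x*sin(x))/sin(x)**2
The correct value should be: (-x**2*cos(x) + 2*x*sin(x))/sin(x)**2

Explanation: cos(x) was incorrectly written as sin(x): the term (-x**2*cos(x) + 2*x*sin(x))/sin(x)**2 was incorrectly written as (-x**2*sin(x) + 2*x*sin(x))/sin(x)**2
The later steps are derived from this incorrect expression, so the error originates in Step 2.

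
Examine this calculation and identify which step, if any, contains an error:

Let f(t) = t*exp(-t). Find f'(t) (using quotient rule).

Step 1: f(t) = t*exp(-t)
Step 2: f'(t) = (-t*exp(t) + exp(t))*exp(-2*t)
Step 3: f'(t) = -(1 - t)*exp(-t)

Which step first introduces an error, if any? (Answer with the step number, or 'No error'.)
Step 3

Step 3 is incorrect due to a sign flip.
The step shows: -(1 - t)*exp(-t)
The correct value should be: (1 - t)*exp(-t)

Explanation: The sign of the whole expression was flipped: the term (1 - t)*exp(-t) was incorrectly written as -(1 - t)*exp(-t)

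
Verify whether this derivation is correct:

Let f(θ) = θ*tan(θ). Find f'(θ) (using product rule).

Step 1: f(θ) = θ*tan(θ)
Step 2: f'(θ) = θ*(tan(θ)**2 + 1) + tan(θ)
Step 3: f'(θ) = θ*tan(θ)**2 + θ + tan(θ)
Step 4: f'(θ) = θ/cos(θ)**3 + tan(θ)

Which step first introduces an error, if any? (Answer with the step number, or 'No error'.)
Step 4

Step 4 is incorrect due to a wrong exponent.
The step shows: θ/cos(θ)**3 + tan(θ)
The correct value should be: θ/cos(θ)**2 + tan(θ)

Explanation: The exponent -2 on cos(θ) was incorrectly written as -3: the term θ/cos(θ)**2 was incorrectly written as θ/cos(θ)**3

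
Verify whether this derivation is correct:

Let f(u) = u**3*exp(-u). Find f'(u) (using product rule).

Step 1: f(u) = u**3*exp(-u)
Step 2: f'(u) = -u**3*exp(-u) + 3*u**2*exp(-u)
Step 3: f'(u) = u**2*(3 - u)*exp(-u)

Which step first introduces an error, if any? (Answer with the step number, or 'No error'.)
No error

All steps in this derivation are correct.
The final answer f'(u) = u**2*(3 - u)*exp(-u) is valid.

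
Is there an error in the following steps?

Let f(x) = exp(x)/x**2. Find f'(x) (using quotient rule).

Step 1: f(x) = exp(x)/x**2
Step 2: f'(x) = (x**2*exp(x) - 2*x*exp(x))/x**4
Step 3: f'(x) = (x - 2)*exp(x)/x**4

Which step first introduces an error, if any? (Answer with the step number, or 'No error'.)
Step 3

Step 3 is incorrect due to a wrong exponent.
The step shows: (x - 2)*exp(x)/x**4
The correct value should be: (x - 2)*exp(x)/x**3

Explanation: The exponent -3 on x was incorrectly written as -4: the term (x - 2)*exp(x)/x**3 was incorrectly written as (x - 2)*exp(x)/x**4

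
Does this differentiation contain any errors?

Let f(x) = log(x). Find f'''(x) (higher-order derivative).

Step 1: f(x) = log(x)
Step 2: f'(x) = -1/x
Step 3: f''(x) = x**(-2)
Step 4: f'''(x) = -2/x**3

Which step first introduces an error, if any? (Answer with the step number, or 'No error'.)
Step 2

Step 2 is incorrect due to a sign flip.
The step shows: -1/x
The correct value should be: 1/x

Explanation: The sign of the whole expression was flipped: the term 1/x was incorrectly written as -1/x
The later steps are derived from this incorrect expression, so the error originates in Step 2.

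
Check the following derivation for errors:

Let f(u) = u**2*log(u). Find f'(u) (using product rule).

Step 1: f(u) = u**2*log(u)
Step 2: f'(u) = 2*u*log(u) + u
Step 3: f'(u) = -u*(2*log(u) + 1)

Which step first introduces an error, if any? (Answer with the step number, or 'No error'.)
Step 3

Step 3 is incorrect due to a sign flip.
The step shows: -u*(2*log(u) + 1)
The correct value should be: u*(2*log(u) + 1)

Explanation: The sign of the whole expression was flipped: the term u*(2*log(u) + 1) was incorrectly written as -u*(2*log(u) + 1)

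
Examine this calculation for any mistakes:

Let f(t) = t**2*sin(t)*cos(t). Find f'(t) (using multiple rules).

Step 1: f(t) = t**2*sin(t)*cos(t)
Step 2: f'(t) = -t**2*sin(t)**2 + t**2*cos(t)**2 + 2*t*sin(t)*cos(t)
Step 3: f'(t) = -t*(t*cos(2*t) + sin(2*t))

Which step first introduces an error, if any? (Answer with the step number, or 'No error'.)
Step 3

Step 3 is incorrect due to a sign flip.
The step shows: -t*(t*cos(2*t) + sin(2*t))
The correct value should be: t*(t*cos(2*t) + sin(2*t))

Explanation: The sign of the whole expression was flipped: the term t*(t*cos(2*t) + sin(2*t)) was incorrectly written as -t*(t*cos(2*t) + sin(2*t))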